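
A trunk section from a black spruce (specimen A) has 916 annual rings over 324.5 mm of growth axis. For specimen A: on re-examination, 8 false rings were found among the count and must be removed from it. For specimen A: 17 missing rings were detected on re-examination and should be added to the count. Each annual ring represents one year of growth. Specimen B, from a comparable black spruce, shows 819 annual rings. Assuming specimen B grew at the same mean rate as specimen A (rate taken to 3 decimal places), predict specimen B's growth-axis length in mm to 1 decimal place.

287.5 mm

Specimen A: after corrections the count is 916 − 8 + 17 = 925 annual rings.
A: Extension rate ≈ 324.5 / 925 = 0.351 mm/year.
Length of B = 0.351 × 819 = 287.5 mm.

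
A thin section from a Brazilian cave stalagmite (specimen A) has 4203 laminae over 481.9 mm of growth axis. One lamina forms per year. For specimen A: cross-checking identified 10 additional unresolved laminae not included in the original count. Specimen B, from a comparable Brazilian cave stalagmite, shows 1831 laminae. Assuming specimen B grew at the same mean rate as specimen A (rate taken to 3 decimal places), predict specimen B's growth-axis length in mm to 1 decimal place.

Specimen A: correcting the raw count gives 4203 + 10 = 4213 true laminae.
A: Mean rate = 481.9 mm / 4213 years ≈ 0.114 mm/year.
B's length ≈ 0.114 × 1831 = 208.7 mm.

208.7 mm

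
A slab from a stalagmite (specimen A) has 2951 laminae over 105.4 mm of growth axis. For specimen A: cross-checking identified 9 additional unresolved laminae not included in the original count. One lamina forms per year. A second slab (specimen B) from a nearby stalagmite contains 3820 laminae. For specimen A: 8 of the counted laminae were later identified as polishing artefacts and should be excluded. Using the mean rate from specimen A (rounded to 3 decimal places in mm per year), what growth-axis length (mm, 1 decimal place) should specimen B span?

Specimen A: true lamina count = 2951 − 8 + 9 = 2952.
A: Mean rate = 105.4 mm / 2952 years ≈ 0.036 mm per year.
For B, 0.036 mm/year × 3820 years = 137.5 mm.

137.5 mm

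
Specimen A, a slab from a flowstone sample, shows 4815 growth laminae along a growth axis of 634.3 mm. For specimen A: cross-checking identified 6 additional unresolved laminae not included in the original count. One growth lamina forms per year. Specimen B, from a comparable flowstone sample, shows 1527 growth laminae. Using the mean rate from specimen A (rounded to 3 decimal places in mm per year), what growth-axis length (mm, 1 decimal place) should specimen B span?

Specimen A: after corrections the count is 4815 + 6 = 4821 growth laminae.
A: Extension rate ≈ 634.3 / 4821 = 0.132 mm/year.
For B, 0.132 mm/year × 1527 years = 201.6 mm.

201.6 mm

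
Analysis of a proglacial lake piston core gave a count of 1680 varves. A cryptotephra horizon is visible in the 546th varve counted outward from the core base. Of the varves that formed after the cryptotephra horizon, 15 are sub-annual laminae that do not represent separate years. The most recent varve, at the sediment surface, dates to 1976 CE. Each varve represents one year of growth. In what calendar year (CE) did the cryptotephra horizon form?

857 CE

The cryptotephra horizon sits at varve 546 from the core base, so 1680 − 546 = 1134 varves formed after it.
Excluding 15 false varves: 1134 − 15 = 1119.
Counting back 1119 years from 1976 CE places the cryptotephra horizon in 1976 − 1119 = 857 CE.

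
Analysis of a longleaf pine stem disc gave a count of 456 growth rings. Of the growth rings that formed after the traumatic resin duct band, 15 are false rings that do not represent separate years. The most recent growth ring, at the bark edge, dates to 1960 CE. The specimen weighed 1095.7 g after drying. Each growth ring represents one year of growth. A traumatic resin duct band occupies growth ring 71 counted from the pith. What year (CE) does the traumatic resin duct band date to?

1590 CE

Between growth ring 71 and the bark edge there are 456 − 71 = 385 growth rings.
Removing the 15 false growth rings leaves 385 − 15 = 370 true growth rings beyond the traumatic resin duct band.
The growth ring at the bark edge is 1960 CE, so the traumatic resin duct band dates to 1960 − 370 = 1590 CE.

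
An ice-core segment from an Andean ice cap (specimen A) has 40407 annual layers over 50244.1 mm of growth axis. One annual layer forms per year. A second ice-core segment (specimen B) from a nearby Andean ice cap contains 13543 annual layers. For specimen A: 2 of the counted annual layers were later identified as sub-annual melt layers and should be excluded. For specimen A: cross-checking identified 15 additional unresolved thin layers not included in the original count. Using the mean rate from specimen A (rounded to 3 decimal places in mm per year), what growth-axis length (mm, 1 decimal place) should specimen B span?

16833.9 mm

Specimen A: correcting the raw count gives 40407 − 2 + 15 = 40420 true annual layers.
A: Mean rate = 50244.1 mm / 40420 years ≈ 1.243 mm/yr.
Length of B = 1.243 × 13543 = 16833.9 mm.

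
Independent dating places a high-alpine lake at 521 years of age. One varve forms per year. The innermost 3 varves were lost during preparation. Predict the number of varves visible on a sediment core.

Expected varves over 521 years: 521.
Less the 3 uncaptured varves: 521 − 3 = 518.

518 varves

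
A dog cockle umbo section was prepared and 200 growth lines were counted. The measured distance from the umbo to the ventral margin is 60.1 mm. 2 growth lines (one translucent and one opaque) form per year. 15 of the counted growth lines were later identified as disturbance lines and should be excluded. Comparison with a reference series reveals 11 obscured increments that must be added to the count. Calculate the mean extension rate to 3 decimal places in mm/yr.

Adjusted count: 200 − 15 + 11 = 196 growth lines.
With 2 growth lines per year, 196 / 2 = 98 years.
60.1 mm over 98 years gives 60.1 / 98 ≈ 0.613 mm/yr.

0.613 mm/yr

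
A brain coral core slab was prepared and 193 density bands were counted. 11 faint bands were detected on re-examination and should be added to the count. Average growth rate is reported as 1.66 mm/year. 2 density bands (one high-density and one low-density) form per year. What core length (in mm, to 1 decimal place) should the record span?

169.3 mm

Adjusted count: 193 + 11 = 204 density bands.
Dividing by 2 density bands per year: 204 / 2 = 102 years.
102 years at 1.66 mm/year gives 1.66 × 102 = 169.3 mm.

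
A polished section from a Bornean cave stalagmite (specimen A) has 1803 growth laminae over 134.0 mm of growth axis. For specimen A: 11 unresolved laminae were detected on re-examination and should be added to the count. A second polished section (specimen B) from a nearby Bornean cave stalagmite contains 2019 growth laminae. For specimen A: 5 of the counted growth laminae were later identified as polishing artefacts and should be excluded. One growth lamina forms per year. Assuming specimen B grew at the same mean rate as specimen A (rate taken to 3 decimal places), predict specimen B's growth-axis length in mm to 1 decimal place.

Specimen A: correcting the raw count gives 1803 − 5 + 11 = 1809 true growth laminae.
A: 134.0 mm over 1809 years gives 134.0 / 1809 ≈ 0.074 mm per year.
For B, 0.074 mm/year × 2019 years = 149.4 mm.

149.4 mm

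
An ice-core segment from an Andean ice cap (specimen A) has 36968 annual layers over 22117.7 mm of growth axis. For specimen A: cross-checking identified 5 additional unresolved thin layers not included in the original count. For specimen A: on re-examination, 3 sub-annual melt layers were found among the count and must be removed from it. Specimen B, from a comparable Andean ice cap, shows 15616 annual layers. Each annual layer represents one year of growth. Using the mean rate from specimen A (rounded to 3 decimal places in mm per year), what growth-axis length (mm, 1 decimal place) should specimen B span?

9338.4 mm

Specimen A: true annual layer count = 36968 − 3 + 5 = 36970.
A: Mean rate = 22117.7 mm / 36970 years ≈ 0.598 mm per year.
Length of B = 0.598 × 15616 = 9338.4 mm.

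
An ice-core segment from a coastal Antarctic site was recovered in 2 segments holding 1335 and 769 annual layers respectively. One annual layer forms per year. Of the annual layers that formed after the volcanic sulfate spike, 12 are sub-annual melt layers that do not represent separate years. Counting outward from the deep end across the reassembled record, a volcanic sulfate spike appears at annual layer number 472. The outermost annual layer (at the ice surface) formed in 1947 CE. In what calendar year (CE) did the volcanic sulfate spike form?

327 CE

Total annual layers = 1335 + 769 = 2104.
2104 − 472 = 1632 annual layers lie beyond the volcanic sulfate spike toward the ice surface.
Excluding 12 false annual layers: 1632 − 12 = 1620.
1947 − 1620 = 327 CE.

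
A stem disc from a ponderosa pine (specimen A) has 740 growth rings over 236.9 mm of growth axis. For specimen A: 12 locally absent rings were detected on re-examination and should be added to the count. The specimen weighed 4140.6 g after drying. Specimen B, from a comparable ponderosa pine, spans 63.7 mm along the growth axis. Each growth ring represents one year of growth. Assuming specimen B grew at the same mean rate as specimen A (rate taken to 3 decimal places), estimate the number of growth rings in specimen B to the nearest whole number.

Specimen A: true growth ring count = 740 + 12 = 752.
A: Mean rate = 236.9 mm / 752 years ≈ 0.315 mm per year.
Specimen B: 63.7 mm / 0.315 mm per year = 202.22 years ≈ 202 growth rings.

202 growth rings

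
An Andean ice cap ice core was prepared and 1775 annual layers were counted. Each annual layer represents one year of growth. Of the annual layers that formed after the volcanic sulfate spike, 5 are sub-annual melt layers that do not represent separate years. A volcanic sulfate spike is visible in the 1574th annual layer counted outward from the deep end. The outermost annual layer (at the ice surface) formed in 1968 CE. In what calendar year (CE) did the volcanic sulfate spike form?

1772 CE

Between annual layer 1574 and the ice surface there are 1775 − 1574 = 201 annual layers.
Removing the 5 false annual layers leaves 201 − 5 = 196 true annual layers beyond the volcanic sulfate spike.
The annual layer at the ice surface is 1968 CE, so the volcanic sulfate spike dates to 1968 − 196 = 1772 CE.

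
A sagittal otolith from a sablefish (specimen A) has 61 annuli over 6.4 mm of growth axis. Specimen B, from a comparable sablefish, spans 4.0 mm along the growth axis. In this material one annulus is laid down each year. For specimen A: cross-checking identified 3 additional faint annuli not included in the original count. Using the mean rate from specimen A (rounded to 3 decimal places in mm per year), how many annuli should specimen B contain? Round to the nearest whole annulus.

Specimen A: adjusted count: 61 + 3 = 64 annuli.
A: Extension rate ≈ 6.4 / 64 = 0.100 mm/yr.
B spans 4.0 / 0.100 = 40.00 years ≈ 40 annuli.

40 annuli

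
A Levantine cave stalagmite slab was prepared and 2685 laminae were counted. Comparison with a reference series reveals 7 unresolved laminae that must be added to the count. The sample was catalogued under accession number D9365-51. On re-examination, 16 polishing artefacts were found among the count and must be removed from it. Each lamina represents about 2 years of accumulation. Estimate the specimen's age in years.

After corrections the count is 2685 − 16 + 7 = 2676 laminae.
2676 laminae at 2 years each span 2676 × 2 = 5352 years.

5352 years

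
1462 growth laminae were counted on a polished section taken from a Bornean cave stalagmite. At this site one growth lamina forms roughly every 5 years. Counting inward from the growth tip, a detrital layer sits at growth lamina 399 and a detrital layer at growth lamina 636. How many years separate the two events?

Separation: 636 − 399 = 237 growth laminae.
At 5 years per growth lamina, 237 × 5 = 1185 years.

1185 years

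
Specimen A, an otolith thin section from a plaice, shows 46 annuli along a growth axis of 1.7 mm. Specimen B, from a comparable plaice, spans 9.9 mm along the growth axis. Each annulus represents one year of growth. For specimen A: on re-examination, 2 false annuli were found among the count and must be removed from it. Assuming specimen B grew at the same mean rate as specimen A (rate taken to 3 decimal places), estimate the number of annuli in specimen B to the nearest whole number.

Specimen A: adjusted count: 46 − 2 = 44 annuli.
A: Mean rate = 1.7 mm / 44 years ≈ 0.039 mm/year.
For B, 9.9 / 0.039 = 253.85 years ≈ 254 annuli.

254 annuli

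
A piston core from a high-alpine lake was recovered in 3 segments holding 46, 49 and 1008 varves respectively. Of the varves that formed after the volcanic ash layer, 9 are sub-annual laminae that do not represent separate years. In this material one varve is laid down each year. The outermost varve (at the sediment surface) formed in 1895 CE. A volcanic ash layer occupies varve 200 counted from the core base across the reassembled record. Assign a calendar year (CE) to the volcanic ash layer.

Total varves = 46 + 49 + 1008 = 1103.
Between varve 200 and the sediment surface there are 1103 − 200 = 903 varves.
903 − 9 false = 894 true varves after the volcanic ash layer.
1895 − 894 = 1001 CE.

1001 CE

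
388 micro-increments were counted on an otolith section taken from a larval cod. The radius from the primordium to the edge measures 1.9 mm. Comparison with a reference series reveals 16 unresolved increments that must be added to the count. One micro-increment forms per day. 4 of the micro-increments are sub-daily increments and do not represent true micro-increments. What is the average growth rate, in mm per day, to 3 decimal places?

0.005 mm per day

After corrections the count is 388 − 4 + 16 = 400 micro-increments.
Extension rate ≈ 1.9 / 400 = 0.005 mm per day.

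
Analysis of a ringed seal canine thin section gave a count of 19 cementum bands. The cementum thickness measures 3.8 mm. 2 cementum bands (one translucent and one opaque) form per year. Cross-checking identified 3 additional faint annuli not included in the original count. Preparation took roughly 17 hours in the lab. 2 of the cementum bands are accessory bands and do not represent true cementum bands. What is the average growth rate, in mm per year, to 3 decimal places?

Correcting the raw count gives 19 − 2 + 3 = 20 true cementum bands.
Dividing by 2 cementum bands per year: 20 / 2 = 10 years.
Mean rate = 3.8 mm / 10 years ≈ 0.380 mm per year.

0.380 mm per year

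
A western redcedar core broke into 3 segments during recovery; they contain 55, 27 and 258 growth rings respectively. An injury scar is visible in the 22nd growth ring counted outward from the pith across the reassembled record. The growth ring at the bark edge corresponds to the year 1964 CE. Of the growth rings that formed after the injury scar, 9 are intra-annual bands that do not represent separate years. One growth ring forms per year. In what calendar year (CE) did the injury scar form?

Total growth rings = 55 + 27 + 258 = 340.
The injury scar sits at growth ring 22 from the pith, so 340 − 22 = 318 growth rings formed after it.
Removing the 9 false growth rings leaves 318 − 9 = 309 true growth rings beyond the injury scar.
The growth ring at the bark edge is 1964 CE, so the injury scar dates to 1964 − 309 = 1655 CE.

1655 CE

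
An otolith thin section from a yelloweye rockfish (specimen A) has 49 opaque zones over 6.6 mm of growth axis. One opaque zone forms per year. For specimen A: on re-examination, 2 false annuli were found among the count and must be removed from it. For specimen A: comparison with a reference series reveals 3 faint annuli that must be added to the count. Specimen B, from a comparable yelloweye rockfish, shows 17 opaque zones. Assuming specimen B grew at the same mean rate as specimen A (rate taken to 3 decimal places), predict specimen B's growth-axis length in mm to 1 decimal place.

2.2 mm

Specimen A: after corrections the count is 49 − 2 + 3 = 50 opaque zones.
A: Extension rate ≈ 6.6 / 50 = 0.132 mm/year.
B's length ≈ 0.132 × 17 = 2.2 mm.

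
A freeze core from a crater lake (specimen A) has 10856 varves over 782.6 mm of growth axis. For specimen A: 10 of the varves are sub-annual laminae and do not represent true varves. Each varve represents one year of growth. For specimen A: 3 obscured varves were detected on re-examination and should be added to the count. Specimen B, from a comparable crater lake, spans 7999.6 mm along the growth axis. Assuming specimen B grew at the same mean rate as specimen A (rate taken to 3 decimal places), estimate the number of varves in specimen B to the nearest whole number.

111106 varves

Specimen A: after corrections the count is 10856 − 10 + 3 = 10849 varves.
A: Mean rate = 782.6 mm / 10849 years ≈ 0.072 mm/year.
B spans 7999.6 / 0.072 = 111105.56 years ≈ 111106 varves.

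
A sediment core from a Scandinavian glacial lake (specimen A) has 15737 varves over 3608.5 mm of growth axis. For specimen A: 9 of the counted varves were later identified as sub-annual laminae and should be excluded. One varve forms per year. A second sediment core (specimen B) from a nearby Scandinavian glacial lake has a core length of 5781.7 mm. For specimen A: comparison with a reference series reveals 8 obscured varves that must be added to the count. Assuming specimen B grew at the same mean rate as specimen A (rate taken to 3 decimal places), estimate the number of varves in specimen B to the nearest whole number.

25248 varves

Specimen A: adjusted count: 15737 − 9 + 8 = 15736 varves.
A: Extension rate ≈ 3608.5 / 15736 = 0.229 mm per year.
For B, 5781.7 / 0.229 = 25247.60 years ≈ 25248 varves.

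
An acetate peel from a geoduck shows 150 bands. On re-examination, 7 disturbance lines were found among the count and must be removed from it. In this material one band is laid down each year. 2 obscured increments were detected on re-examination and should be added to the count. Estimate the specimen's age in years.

145 years

Correcting the raw count gives 150 − 7 + 2 = 145 true bands.
One band per year makes the duration 145 years.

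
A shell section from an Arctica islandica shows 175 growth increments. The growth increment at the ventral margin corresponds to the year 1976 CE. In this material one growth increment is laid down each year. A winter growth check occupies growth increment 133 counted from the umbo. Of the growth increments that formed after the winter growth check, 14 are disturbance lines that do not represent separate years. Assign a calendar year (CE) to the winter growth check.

1948 CE

Between growth increment 133 and the ventral margin there are 175 − 133 = 42 growth increments.
Excluding 14 false growth increments: 42 − 14 = 28.
Counting back 28 years from 1976 CE places the winter growth check in 1976 − 28 = 1948 CE.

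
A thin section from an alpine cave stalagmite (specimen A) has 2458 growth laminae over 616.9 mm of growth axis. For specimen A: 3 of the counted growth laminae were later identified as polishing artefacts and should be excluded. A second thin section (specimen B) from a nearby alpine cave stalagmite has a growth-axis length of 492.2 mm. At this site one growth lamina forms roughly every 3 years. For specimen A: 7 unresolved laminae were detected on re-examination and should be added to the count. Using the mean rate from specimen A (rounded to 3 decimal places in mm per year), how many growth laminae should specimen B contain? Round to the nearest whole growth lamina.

1953 growth laminae

Specimen A: true growth lamina count = 2458 − 3 + 7 = 2462.
Specimen A: multiplying by 3 years per growth lamina: 2462 × 3 = 7386 years.
A: 616.9 mm over 7386 years gives 616.9 / 7386 ≈ 0.084 mm/yr.
B spans 492.2 / 0.084 = 5859.52 years; at 3 years per growth lamina that is 5859.52 / 3 ≈ 1953 growth laminae.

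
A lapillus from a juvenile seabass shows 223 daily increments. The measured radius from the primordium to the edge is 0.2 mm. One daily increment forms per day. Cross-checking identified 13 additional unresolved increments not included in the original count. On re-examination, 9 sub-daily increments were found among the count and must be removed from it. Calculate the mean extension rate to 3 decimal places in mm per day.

0.001 mm per day

After corrections the count is 223 − 9 + 13 = 227 daily increments.
0.2 mm over 227 days gives 0.2 / 227 ≈ 0.001 mm per day.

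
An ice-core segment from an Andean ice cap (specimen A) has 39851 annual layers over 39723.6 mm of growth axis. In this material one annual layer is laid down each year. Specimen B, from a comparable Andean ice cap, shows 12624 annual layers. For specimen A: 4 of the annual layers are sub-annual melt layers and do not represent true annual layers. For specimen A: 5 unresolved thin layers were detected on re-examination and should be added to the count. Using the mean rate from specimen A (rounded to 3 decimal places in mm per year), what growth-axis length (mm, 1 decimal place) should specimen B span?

Specimen A: adjusted count: 39851 − 4 + 5 = 39852 annual layers.
A: Mean rate = 39723.6 mm / 39852 years ≈ 0.997 mm/yr.
B's length ≈ 0.997 × 12624 = 12586.1 mm.

12586.1 mm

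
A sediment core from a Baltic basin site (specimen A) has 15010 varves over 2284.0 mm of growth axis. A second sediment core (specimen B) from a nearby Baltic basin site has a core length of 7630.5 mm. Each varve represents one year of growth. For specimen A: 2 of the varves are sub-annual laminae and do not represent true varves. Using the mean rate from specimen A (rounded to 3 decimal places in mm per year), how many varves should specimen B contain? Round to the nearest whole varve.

50201 varves

Specimen A: true varve count = 15010 − 2 = 15008.
A: Extension rate ≈ 2284.0 / 15008 = 0.152 mm/yr.
B spans 7630.5 / 0.152 = 50200.66 years ≈ 50201 varves.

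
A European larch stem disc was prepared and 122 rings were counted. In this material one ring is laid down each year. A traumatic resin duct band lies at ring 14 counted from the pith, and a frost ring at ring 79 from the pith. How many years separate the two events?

65 yr

The two markers are separated by 79 − 14 = 65 rings.
One ring per year makes the interval 65 years.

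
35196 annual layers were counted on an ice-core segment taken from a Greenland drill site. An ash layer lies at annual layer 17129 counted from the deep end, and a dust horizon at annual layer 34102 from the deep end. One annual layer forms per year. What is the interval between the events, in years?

34102 − 17129 = 16973 annual layers lie between the two events.
One annual layer per year makes the interval 16973 years.

16973 years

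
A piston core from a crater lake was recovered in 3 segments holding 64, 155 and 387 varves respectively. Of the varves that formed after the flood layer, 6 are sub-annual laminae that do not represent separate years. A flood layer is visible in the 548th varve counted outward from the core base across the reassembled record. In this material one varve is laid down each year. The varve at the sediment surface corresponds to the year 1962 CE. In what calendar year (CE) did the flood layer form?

1910 CE

Total varves = 64 + 155 + 387 = 606.
The flood layer sits at varve 548 from the core base, so 606 − 548 = 58 varves formed after it.
Excluding 6 false varves: 58 − 6 = 52.
The varve at the sediment surface is 1962 CE, so the flood layer dates to 1962 − 52 = 1910 CE.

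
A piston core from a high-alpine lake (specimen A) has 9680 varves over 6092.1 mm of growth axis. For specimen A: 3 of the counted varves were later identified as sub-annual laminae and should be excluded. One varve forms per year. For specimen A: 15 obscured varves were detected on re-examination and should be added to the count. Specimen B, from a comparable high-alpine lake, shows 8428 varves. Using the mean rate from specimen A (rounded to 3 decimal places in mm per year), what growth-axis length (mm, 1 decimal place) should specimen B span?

5301.2 mm

Specimen A: true varve count = 9680 − 3 + 15 = 9692.
A: Extension rate ≈ 6092.1 / 9692 = 0.629 mm per year.
For B, 0.629 mm/year × 8428 years = 5301.2 mm.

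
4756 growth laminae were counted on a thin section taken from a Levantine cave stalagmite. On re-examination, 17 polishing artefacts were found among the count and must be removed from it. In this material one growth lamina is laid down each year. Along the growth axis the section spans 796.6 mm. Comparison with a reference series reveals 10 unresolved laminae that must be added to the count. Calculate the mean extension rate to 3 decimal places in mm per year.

After corrections the count is 4756 − 17 + 10 = 4749 growth laminae.
Extension rate ≈ 796.6 / 4749 = 0.168 mm per year.

0.168 mm per year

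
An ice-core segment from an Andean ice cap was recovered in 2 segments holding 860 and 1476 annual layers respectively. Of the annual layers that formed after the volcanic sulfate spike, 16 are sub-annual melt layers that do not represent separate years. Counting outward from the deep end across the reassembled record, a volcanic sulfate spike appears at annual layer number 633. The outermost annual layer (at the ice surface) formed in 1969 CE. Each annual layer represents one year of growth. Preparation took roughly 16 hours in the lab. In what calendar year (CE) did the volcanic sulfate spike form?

Total annual layers = 860 + 1476 = 2336.
The volcanic sulfate spike sits at annual layer 633 from the deep end, so 2336 − 633 = 1703 annual layers formed after it.
Removing the 16 false annual layers leaves 1703 − 16 = 1687 true annual layers beyond the volcanic sulfate spike.
Counting back 1687 years from 1969 CE places the volcanic sulfate spike in 1969 − 1687 = 282 CE.

282 CE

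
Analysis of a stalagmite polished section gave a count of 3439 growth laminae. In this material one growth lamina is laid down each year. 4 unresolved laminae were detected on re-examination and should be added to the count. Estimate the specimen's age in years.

After corrections the count is 3439 + 4 = 3443 growth laminae.
At one growth lamina per year, that is 3443 years.

3443 yr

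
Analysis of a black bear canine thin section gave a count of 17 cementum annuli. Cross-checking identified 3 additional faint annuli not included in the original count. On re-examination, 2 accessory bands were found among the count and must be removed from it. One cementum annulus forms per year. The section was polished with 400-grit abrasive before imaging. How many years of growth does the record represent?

True cementum annulus count = 17 − 2 + 3 = 18.
One cementum annulus per year makes the duration 18 years.

18 years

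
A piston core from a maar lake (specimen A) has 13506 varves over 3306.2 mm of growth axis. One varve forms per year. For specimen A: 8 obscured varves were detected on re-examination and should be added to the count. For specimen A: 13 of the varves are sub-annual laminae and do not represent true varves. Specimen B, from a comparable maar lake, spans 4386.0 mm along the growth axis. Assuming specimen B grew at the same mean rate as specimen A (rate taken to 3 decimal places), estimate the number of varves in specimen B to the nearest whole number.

Specimen A: adjusted count: 13506 − 13 + 8 = 13501 varves.
A: Mean rate = 3306.2 mm / 13501 years ≈ 0.245 mm/year.
For B, 4386.0 / 0.245 = 17902.04 years ≈ 17902 varves.

17902 varves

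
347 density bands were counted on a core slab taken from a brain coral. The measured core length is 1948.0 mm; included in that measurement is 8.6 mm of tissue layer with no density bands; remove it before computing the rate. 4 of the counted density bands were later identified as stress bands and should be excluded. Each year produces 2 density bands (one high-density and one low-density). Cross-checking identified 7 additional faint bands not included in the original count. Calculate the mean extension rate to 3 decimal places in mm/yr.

11.082 mm/yr

Correcting the raw count gives 347 − 4 + 7 = 350 true density bands.
350 density bands at 2 per year is 350 / 2 = 175 years.
The growth record spans 1948.0 − 8.6 = 1939.4 mm.
Mean rate = 1939.4 mm / 175 years ≈ 11.082 mm/yr.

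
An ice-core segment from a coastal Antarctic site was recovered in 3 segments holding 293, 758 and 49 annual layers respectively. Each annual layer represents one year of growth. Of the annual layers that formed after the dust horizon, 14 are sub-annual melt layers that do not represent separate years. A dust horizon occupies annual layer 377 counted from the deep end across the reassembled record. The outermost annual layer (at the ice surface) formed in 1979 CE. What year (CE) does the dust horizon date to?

Total annual layers = 293 + 758 + 49 = 1100.
The dust horizon sits at annual layer 377 from the deep end, so 1100 − 377 = 723 annual layers formed after it.
Excluding 14 false annual layers: 723 − 14 = 709.
Counting back 709 years from 1979 CE places the dust horizon in 1979 − 709 = 1270 CE.

1270 CE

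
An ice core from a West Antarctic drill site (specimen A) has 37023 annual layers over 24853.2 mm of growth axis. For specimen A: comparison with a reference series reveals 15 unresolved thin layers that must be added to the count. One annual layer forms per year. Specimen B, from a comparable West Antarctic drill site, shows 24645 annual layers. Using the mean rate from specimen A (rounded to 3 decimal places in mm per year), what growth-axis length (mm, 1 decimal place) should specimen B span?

16536.8 mm

Specimen A: correcting the raw count gives 37023 + 15 = 37038 true annual layers.
A: 24853.2 mm over 37038 years gives 24853.2 / 37038 ≈ 0.671 mm/year.
B's length ≈ 0.671 × 24645 = 16536.8 mm.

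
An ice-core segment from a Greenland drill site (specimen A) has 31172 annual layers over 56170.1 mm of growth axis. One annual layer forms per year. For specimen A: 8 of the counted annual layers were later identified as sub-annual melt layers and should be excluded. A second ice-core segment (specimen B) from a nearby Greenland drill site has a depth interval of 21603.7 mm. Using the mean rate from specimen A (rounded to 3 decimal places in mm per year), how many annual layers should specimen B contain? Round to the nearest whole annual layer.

Specimen A: correcting the raw count gives 31172 − 8 = 31164 true annual layers.
A: Extension rate ≈ 56170.1 / 31164 = 1.802 mm/yr.
Specimen B: 21603.7 mm / 1.802 mm per year = 11988.73 years ≈ 11989 annual layers.

11989 annual layers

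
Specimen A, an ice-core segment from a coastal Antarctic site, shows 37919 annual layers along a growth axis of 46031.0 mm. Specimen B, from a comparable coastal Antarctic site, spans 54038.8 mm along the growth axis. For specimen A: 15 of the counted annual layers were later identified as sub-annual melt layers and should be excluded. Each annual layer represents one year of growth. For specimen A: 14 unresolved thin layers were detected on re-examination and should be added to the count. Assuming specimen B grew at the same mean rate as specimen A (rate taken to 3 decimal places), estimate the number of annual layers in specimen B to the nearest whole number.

44513 annual layers

Specimen A: true annual layer count = 37919 − 15 + 14 = 37918.
A: Extension rate ≈ 46031.0 / 37918 = 1.214 mm/year.
B spans 54038.8 / 1.214 = 44513.01 years ≈ 44513 annual layers.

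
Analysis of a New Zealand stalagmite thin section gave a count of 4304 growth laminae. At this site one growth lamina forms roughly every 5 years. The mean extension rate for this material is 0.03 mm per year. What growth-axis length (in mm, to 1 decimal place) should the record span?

At 5 years per growth lamina, 4304 × 5 = 21520 years.
Length ≈ 0.03 × 21520 = 645.6 mm.

645.6 mm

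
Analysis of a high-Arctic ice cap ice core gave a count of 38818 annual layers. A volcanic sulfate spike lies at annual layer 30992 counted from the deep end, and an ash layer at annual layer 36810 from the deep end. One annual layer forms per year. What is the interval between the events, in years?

5818 yr

36810 − 30992 = 5818 annual layers lie between the two events.
That is 5818 years at one annual layer per year.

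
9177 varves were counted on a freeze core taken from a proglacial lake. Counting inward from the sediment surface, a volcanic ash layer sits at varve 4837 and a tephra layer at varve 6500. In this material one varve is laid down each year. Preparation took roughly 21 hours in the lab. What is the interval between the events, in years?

The two markers are separated by 6500 − 4837 = 1663 varves.
At one varve per year, 1663 years elapsed between them.

1663 years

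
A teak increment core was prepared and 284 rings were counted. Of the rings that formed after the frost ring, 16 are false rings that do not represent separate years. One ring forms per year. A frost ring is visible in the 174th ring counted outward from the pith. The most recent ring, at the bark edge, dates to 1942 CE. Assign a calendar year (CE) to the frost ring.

1848 CE

284 − 174 = 110 rings lie beyond the frost ring toward the bark edge.
Excluding 16 false rings: 110 − 16 = 94.
The ring at the bark edge is 1942 CE, so the frost ring dates to 1942 − 94 = 1848 CE.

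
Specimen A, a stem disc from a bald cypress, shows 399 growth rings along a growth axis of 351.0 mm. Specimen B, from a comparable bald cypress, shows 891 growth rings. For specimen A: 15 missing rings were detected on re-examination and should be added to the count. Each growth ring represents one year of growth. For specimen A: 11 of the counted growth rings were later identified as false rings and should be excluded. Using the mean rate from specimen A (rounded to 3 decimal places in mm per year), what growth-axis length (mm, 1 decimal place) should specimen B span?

776.1 mm

Specimen A: adjusted count: 399 − 11 + 15 = 403 growth rings.
A: Extension rate ≈ 351.0 / 403 = 0.871 mm per year.
Length of B = 0.871 × 891 = 776.1 mm.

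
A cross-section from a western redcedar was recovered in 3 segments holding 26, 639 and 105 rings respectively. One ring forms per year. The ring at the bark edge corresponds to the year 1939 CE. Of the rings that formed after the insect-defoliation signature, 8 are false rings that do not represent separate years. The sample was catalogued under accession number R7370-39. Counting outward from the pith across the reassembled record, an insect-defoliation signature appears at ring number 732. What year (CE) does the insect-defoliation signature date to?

Total rings = 26 + 639 + 105 = 770.
The insect-defoliation signature sits at ring 732 from the pith, so 770 − 732 = 38 rings formed after it.
Excluding 8 false rings: 38 − 8 = 30.
The ring at the bark edge is 1939 CE, so the insect-defoliation signature dates to 1939 − 30 = 1909 CE.

1909 CE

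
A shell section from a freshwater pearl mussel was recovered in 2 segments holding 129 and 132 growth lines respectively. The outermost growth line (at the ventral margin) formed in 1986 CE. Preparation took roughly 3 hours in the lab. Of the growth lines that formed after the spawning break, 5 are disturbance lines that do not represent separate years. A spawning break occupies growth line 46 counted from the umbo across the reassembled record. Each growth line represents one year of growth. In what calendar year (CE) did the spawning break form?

1776 CE

Total growth lines = 129 + 132 = 261.
Between growth line 46 and the ventral margin there are 261 − 46 = 215 growth lines.
215 − 5 false = 210 true growth lines after the spawning break.
The growth line at the ventral margin is 1986 CE, so the spawning break dates to 1986 − 210 = 1776 CE.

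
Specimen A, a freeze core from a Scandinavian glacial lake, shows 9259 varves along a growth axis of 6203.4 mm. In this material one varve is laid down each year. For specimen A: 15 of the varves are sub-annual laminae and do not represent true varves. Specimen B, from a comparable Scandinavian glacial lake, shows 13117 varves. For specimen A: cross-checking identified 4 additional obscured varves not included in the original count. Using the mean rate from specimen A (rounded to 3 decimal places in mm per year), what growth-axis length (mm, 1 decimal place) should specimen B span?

Specimen A: adjusted count: 9259 − 15 + 4 = 9248 varves.
A: Extension rate ≈ 6203.4 / 9248 = 0.671 mm/year.
B's length ≈ 0.671 × 13117 = 8801.5 mm.

8801.5 mm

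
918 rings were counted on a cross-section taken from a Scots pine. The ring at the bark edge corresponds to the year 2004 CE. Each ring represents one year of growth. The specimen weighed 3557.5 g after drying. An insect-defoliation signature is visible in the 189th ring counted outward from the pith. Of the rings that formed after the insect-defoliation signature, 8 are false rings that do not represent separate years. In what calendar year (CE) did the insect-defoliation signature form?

1283 CE

The insect-defoliation signature sits at ring 189 from the pith, so 918 − 189 = 729 rings formed after it.
729 − 8 false = 721 true rings after the insect-defoliation signature.
2004 − 721 = 1283 CE.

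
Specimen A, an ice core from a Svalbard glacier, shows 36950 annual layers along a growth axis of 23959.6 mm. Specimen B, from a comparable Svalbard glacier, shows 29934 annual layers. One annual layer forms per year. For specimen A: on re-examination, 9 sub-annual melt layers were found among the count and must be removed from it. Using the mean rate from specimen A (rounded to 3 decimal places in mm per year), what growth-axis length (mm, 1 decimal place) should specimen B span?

19427.2 mm

Specimen A: adjusted count: 36950 − 9 = 36941 annual layers.
A: Mean rate = 23959.6 mm / 36941 years ≈ 0.649 mm/year.
B's length ≈ 0.649 × 29934 = 19427.2 mm.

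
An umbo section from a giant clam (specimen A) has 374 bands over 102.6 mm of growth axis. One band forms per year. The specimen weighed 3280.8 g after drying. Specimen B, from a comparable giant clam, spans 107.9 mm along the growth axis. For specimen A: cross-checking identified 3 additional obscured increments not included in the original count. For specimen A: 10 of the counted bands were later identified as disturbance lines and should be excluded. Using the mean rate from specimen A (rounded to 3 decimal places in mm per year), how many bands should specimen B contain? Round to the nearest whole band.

Specimen A: after corrections the count is 374 − 10 + 3 = 367 bands.
A: Extension rate ≈ 102.6 / 367 = 0.280 mm/yr.
Specimen B: 107.9 mm / 0.280 mm per year = 385.36 years ≈ 385 bands.

385 bands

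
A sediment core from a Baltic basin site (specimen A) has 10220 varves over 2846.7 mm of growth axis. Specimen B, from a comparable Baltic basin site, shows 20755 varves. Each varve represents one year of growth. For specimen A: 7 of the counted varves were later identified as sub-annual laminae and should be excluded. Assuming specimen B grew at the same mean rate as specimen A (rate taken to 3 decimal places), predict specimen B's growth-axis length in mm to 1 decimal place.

5790.6 mm

Specimen A: true varve count = 10220 − 7 = 10213.
A: Mean rate = 2846.7 mm / 10213 years ≈ 0.279 mm/yr.
Length of B = 0.279 × 20755 = 5790.6 mm.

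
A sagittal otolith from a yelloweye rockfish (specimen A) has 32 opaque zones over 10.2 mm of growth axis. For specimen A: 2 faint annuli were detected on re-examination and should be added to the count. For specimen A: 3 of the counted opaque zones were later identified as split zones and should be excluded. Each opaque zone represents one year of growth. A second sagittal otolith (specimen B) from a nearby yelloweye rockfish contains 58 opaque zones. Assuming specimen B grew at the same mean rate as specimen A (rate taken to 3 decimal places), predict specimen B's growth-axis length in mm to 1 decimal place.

Specimen A: adjusted count: 32 − 3 + 2 = 31 opaque zones.
A: Mean rate = 10.2 mm / 31 years ≈ 0.329 mm/yr.
Length of B = 0.329 × 58 = 19.1 mm.

19.1 mm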